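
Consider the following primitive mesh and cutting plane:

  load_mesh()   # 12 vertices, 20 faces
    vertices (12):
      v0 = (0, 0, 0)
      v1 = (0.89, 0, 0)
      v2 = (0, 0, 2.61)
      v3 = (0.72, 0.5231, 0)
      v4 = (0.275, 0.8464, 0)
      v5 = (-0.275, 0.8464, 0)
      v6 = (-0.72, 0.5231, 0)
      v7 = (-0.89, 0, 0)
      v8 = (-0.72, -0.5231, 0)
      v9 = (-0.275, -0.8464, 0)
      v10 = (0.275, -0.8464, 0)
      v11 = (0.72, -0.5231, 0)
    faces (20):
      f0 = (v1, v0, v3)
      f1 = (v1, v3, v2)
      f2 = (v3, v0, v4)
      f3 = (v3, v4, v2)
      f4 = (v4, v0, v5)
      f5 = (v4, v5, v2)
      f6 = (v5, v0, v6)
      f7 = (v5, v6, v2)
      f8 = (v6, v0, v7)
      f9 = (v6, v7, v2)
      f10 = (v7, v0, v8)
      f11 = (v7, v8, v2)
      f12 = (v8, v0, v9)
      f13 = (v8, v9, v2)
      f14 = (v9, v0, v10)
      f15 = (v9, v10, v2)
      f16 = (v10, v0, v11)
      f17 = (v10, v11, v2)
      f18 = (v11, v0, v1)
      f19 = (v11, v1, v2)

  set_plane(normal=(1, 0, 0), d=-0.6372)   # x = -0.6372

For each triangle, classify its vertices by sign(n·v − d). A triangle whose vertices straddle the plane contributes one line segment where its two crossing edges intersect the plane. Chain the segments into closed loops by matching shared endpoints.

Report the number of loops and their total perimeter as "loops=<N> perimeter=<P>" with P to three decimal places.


Straddling triangles (8 of 20):
  (v5,v0,v6) [++-] → (-0.6372, 0.462944, 0)–(-0.6372, 0.583256, 0)  len=0.1203
  (v5,v6,v2) [+-+] → (-0.6372, 0.583256, 0)–(-0.6372, 0.462944, 0.30015)  len=0.3234
  (v6,v0,v7) [-+-] → (-0.6372, 0.462944, 0)–(-0.6372, 0, 0)  len=0.4629
  (v6,v7,v2) [--+] → (-0.6372, 0, 0.741357)–(-0.6372, 0.462944, 0.30015)  len=0.6395
  (v7,v0,v8) [-+-] → (-0.6372, 0, 0)–(-0.6372, -0.462944, 0)  len=0.4629
  (v7,v8,v2) [--+] → (-0.6372, -0.462944, 0.30015)–(-0.6372, 0, 0.741357)  len=0.6395
  (v8,v0,v9) [-++] → (-0.6372, -0.462944, 0)–(-0.6372, -0.583256, 0)  len=0.1203
  (v8,v9,v2) [-++] → (-0.6372, -0.583256, 0)–(-0.6372, -0.462944, 0.30015)  len=0.3234

Chained into 1 loop(s):
  loop 1: 8 segments, perimeter = 3.0923
Total perimeter = 3.092

loops=1 perimeter=3.092


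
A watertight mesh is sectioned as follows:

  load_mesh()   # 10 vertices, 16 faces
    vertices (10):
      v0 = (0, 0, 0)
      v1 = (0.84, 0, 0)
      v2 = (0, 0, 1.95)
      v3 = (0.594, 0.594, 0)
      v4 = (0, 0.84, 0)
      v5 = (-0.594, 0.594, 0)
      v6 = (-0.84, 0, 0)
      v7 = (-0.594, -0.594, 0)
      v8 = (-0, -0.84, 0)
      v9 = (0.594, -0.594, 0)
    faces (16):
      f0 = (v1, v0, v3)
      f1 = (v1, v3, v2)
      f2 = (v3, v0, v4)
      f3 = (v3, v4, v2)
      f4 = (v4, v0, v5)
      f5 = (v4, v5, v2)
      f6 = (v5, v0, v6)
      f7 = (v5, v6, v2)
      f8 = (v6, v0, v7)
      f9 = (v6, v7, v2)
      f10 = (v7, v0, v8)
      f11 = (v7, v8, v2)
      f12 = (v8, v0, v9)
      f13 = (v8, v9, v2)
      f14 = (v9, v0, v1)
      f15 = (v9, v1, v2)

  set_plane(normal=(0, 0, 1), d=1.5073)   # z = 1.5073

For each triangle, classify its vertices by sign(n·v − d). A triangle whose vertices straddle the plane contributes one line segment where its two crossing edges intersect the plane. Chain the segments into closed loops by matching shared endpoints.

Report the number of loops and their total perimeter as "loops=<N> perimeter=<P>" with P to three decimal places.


loops=1 perimeter=1.168

Straddling triangles (8 of 16):
  (v1,v3,v2) [--+] → (0.134853, 0.134853, 1.5073)–(0.190702, 0, 1.5073)  len=0.1460
  (v3,v4,v2) [--+] → (0, 0.190702, 1.5073)–(0.134853, 0.134853, 1.5073)  len=0.1460
  (v4,v5,v2) [--+] → (-0.134853, 0.134853, 1.5073)–(0, 0.190702, 1.5073)  len=0.1460
  (v5,v6,v2) [--+] → (-0.190702, 0, 1.5073)–(-0.134853, 0.134853, 1.5073)  len=0.1460
  (v6,v7,v2) [--+] → (-0.134853, -0.134853, 1.5073)–(-0.190702, 0, 1.5073)  len=0.1460
  (v7,v8,v2) [--+] → (0, -0.190702, 1.5073)–(-0.134853, -0.134853, 1.5073)  len=0.1460
  (v8,v9,v2) [--+] → (0.134853, -0.134853, 1.5073)–(0, -0.190702, 1.5073)  len=0.1460
  (v9,v1,v2) [--+] → (0.190702, 0, 1.5073)–(0.134853, -0.134853, 1.5073)  len=0.1460

Chained into 1 loop(s):
  loop 1: 8 segments, perimeter = 1.1677
Total perimeter = 1.168


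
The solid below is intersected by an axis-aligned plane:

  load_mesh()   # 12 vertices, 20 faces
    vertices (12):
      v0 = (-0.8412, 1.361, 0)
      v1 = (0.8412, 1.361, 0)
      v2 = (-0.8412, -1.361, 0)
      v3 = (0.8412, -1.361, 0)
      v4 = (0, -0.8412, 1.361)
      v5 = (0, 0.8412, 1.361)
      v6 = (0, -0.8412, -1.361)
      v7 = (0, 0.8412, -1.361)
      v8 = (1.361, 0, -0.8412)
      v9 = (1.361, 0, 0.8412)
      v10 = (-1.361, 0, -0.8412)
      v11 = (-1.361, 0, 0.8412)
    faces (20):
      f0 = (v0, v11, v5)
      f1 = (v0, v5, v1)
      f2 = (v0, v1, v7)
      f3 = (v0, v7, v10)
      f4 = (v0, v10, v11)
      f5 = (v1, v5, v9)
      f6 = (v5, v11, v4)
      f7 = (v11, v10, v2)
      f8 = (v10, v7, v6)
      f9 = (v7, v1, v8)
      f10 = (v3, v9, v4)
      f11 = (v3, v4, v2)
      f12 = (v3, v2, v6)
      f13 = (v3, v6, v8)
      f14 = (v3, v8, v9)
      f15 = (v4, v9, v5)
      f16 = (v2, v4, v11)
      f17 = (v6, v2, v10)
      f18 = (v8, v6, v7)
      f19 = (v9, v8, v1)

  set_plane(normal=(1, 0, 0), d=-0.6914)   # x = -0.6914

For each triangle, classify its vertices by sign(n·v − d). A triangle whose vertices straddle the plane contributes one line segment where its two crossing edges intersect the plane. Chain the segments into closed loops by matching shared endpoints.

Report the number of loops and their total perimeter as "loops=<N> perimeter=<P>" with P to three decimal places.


Straddling triangles (10 of 20):
  (v0,v11,v5) [--+] → (-0.6914, 0.413863, 1.09694)–(-0.6914, 1.26843, 0.242365)  len=1.2085
  (v0,v5,v1) [-++] → (-0.6914, 1.26843, 0.242365)–(-0.6914, 1.361, 0)  len=0.2594
  (v0,v1,v7) [-++] → (-0.6914, 1.361, 0)–(-0.6914, 1.26843, -0.242365)  len=0.2594
  (v0,v7,v10) [-+-] → (-0.6914, 1.26843, -0.242365)–(-0.6914, 0.413863, -1.09694)  len=1.2085
  (v5,v11,v4) [+-+] → (-0.6914, 0.413863, 1.09694)–(-0.6914, -0.413863, 1.09694)  len=0.8277
  (v10,v7,v6) [-++] → (-0.6914, 0.413863, -1.09694)–(-0.6914, -0.413863, -1.09694)  len=0.8277
  (v3,v4,v2) [++-] → (-0.6914, -1.26843, 0.242365)–(-0.6914, -1.361, 0)  len=0.2594
  (v3,v2,v6) [+-+] → (-0.6914, -1.361, 0)–(-0.6914, -1.26843, -0.242365)  len=0.2594
  (v2,v4,v11) [-+-] → (-0.6914, -1.26843, 0.242365)–(-0.6914, -0.413863, 1.09694)  len=1.2085
  (v6,v2,v10) [+--] → (-0.6914, -1.26843, -0.242365)–(-0.6914, -0.413863, -1.09694)  len=1.2085

Chained into 1 loop(s):
  loop 1: 10 segments, perimeter = 7.5274
Total perimeter = 7.527

loops=1 perimeter=7.527


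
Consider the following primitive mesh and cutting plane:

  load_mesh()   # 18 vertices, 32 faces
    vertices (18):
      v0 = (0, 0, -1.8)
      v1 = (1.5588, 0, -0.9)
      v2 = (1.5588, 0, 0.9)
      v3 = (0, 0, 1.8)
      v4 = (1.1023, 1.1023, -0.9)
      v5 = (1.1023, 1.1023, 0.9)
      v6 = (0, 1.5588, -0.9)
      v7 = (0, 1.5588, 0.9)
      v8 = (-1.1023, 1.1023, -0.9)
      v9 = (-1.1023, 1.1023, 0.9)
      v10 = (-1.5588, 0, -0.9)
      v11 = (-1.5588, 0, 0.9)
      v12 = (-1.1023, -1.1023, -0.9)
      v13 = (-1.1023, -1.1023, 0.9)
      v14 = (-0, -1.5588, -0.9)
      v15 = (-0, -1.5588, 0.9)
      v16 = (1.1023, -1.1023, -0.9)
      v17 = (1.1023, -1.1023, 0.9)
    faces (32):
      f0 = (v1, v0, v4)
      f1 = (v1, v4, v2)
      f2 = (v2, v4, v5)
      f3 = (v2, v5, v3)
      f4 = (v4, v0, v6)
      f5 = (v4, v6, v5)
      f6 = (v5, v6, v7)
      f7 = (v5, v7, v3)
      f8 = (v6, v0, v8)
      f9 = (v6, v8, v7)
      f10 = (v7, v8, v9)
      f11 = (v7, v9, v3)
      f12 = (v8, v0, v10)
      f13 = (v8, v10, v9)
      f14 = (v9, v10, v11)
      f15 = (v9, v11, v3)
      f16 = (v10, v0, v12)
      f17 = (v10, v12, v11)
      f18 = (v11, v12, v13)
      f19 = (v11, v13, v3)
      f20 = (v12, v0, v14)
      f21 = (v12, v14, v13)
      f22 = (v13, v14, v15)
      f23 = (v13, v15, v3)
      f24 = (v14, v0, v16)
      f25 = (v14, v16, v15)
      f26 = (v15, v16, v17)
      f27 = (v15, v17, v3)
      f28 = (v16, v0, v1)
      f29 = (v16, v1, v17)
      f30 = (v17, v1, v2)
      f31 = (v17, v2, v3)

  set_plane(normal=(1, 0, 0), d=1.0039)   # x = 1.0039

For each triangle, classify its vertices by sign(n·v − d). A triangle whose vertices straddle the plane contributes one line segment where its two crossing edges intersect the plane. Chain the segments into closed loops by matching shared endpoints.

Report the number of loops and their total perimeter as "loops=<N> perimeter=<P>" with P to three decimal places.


loops=1 perimeter=8.372

Straddling triangles (12 of 32):
  (v1,v0,v4) [+-+] → (1.0039, 0, -1.22038)–(1.0039, 1.0039, -0.980341)  len=1.0322
  (v2,v5,v3) [++-] → (1.0039, 1.0039, 0.980341)–(1.0039, 0, 1.22038)  len=1.0322
  (v4,v0,v6) [+--] → (1.0039, 1.0039, -0.980341)–(1.0039, 1.14305, -0.9)  len=0.1607
  (v4,v6,v5) [+-+] → (1.0039, 1.14305, -0.9)–(1.0039, 1.14305, 0.739318)  len=1.6393
  (v5,v6,v7) [+--] → (1.0039, 1.14305, 0.739318)–(1.0039, 1.14305, 0.9)  len=0.1607
  (v5,v7,v3) [+--] → (1.0039, 1.14305, 0.9)–(1.0039, 1.0039, 0.980341)  len=0.1607
  (v14,v0,v16) [--+] → (1.0039, -1.0039, -0.980341)–(1.0039, -1.14305, -0.9)  len=0.1607
  (v14,v16,v15) [-+-] → (1.0039, -1.14305, -0.9)–(1.0039, -1.14305, -0.739318)  len=0.1607
  (v15,v16,v17) [-++] → (1.0039, -1.14305, -0.739318)–(1.0039, -1.14305, 0.9)  len=1.6393
  (v15,v17,v3) [-+-] → (1.0039, -1.14305, 0.9)–(1.0039, -1.0039, 0.980341)  len=0.1607
  (v16,v0,v1) [+-+] → (1.0039, -1.0039, -0.980341)–(1.0039, 0, -1.22038)  len=1.0322
  (v17,v2,v3) [++-] → (1.0039, 0, 1.22038)–(1.0039, -1.0039, 0.980341)  len=1.0322

Chained into 1 loop(s):
  loop 1: 12 segments, perimeter = 8.3715
Total perimeter = 8.372


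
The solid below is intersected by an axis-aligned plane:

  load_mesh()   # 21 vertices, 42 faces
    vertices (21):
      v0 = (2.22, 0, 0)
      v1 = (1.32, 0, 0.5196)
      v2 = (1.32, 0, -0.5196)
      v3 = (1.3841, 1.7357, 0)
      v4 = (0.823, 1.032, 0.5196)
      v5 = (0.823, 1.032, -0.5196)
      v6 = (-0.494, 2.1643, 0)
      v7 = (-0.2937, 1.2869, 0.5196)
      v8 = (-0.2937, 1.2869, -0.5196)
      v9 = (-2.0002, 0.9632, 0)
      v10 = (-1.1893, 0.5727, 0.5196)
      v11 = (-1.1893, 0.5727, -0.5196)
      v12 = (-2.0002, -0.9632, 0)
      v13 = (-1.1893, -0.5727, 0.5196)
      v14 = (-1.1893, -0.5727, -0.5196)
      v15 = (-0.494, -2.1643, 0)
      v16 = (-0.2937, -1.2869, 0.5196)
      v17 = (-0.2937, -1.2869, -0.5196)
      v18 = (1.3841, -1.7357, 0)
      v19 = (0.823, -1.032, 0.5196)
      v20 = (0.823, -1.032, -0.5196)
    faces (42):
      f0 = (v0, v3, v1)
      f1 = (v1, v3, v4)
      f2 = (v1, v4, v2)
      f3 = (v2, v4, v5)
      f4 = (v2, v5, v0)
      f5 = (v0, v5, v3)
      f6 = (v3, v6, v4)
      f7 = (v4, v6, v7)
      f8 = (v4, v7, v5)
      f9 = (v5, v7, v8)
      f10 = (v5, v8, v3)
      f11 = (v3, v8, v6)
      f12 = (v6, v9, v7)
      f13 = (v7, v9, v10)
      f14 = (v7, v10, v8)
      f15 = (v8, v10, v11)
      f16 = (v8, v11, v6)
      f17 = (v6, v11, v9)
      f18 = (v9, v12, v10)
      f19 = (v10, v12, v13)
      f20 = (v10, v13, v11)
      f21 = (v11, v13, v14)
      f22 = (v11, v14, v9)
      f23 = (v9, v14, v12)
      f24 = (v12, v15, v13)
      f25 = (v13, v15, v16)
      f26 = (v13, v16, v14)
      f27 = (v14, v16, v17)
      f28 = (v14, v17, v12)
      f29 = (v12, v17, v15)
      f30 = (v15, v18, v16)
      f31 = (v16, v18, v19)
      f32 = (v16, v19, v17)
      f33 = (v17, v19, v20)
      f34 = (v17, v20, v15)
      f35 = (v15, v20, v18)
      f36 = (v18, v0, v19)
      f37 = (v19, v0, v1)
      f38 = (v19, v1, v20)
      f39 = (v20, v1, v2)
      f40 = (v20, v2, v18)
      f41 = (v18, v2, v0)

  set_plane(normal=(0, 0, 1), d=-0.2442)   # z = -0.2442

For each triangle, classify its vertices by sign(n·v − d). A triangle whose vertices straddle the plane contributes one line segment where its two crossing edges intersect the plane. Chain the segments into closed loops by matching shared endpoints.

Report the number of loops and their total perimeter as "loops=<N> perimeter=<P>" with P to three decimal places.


loops=2 perimeter=18.934

Straddling triangles (28 of 42):
  (v1,v4,v2) [++-] → (1.18829, 0.273492, -0.2442)–(1.32, 0, -0.2442)  len=0.3036
  (v2,v4,v5) [-+-] → (1.18829, 0.273492, -0.2442)–(0.823, 1.032, -0.2442)  len=0.8419
  (v2,v5,v0) [--+] → (1.56344, 0.485016, -0.2442)–(1.79702, 0, -0.2442)  len=0.5383
  (v0,v5,v3) [+-+] → (1.56344, 0.485016, -0.2442)–(1.1204, 1.40498, -0.2442)  len=1.0211
  (v4,v7,v5) [++-] → (0.527062, 1.09955, -0.2442)–(0.823, 1.032, -0.2442)  len=0.3036
  (v5,v7,v8) [-+-] → (0.527062, 1.09955, -0.2442)–(-0.2937, 1.2869, -0.2442)  len=0.8419
  (v5,v8,v3) [--+] → (0.595573, 1.52477, -0.2442)–(1.1204, 1.40498, -0.2442)  len=0.5383
  (v3,v8,v6) [+-+] → (0.595573, 1.52477, -0.2442)–(-0.399864, 1.75194, -0.2442)  len=1.0210
  (v7,v10,v8) [++-] → (-0.531044, 1.09763, -0.2442)–(-0.2937, 1.2869, -0.2442)  len=0.3036
  (v8,v10,v11) [-+-] → (-0.531044, 1.09763, -0.2442)–(-1.1893, 0.5727, -0.2442)  len=0.8419
  (v8,v11,v6) [--+] → (-0.820775, 1.41628, -0.2442)–(-0.399864, 1.75194, -0.2442)  len=0.5384
  (v6,v11,v9) [+-+] → (-0.820775, 1.41628, -0.2442)–(-1.6191, 0.779674, -0.2442)  len=1.0211
  (v10,v13,v11) [++-] → (-1.1893, 0.269156, -0.2442)–(-1.1893, 0.5727, -0.2442)  len=0.3035
  (v11,v13,v14) [-+-] → (-1.1893, 0.269156, -0.2442)–(-1.1893, -0.5727, -0.2442)  len=0.8419
  (v11,v14,v9) [--+] → (-1.6191, 0.241362, -0.2442)–(-1.6191, 0.779674, -0.2442)  len=0.5383
  (v9,v14,v12) [+-+] → (-1.6191, 0.241362, -0.2442)–(-1.6191, -0.779674, -0.2442)  len=1.0210
  (v13,v16,v14) [++-] → (-0.951956, -0.761971, -0.2442)–(-1.1893, -0.5727, -0.2442)  len=0.3036
  (v14,v16,v17) [-+-] → (-0.951956, -0.761971, -0.2442)–(-0.2937, -1.2869, -0.2442)  len=0.8419
  (v14,v17,v12) [--+] → (-1.19818, -1.11533, -0.2442)–(-1.6191, -0.779674, -0.2442)  len=0.5384
  (v12,v17,v15) [+-+] → (-1.19818, -1.11533, -0.2442)–(-0.399864, -1.75194, -0.2442)  len=1.0211
  (v16,v19,v17) [++-] → (0.00223839, -1.21935, -0.2442)–(-0.2937, -1.2869, -0.2442)  len=0.3036
  (v17,v19,v20) [-+-] → (0.00223839, -1.21935, -0.2442)–(0.823, -1.032, -0.2442)  len=0.8419
  (v17,v20,v15) [--+] → (0.12496, -1.63215, -0.2442)–(-0.399864, -1.75194, -0.2442)  len=0.5383
  (v15,v20,v18) [+-+] → (0.12496, -1.63215, -0.2442)–(1.1204, -1.40498, -0.2442)  len=1.0210
  (v19,v1,v20) [++-] → (0.954711, -0.758508, -0.2442)–(0.823, -1.032, -0.2442)  len=0.3036
  (v20,v1,v2) [-+-] → (0.954711, -0.758508, -0.2442)–(1.32, 0, -0.2442)  len=0.8419
  (v20,v2,v18) [--+] → (1.35397, -0.919961, -0.2442)–(1.1204, -1.40498, -0.2442)  len=0.5383
  (v18,v2,v0) [+-+] → (1.35397, -0.919961, -0.2442)–(1.79702, 0, -0.2442)  len=1.0211

Chained into 2 loop(s):
  loop 1: 14 segments, perimeter = 8.0181
  loop 2: 14 segments, perimeter = 10.9158
Total perimeter = 18.934


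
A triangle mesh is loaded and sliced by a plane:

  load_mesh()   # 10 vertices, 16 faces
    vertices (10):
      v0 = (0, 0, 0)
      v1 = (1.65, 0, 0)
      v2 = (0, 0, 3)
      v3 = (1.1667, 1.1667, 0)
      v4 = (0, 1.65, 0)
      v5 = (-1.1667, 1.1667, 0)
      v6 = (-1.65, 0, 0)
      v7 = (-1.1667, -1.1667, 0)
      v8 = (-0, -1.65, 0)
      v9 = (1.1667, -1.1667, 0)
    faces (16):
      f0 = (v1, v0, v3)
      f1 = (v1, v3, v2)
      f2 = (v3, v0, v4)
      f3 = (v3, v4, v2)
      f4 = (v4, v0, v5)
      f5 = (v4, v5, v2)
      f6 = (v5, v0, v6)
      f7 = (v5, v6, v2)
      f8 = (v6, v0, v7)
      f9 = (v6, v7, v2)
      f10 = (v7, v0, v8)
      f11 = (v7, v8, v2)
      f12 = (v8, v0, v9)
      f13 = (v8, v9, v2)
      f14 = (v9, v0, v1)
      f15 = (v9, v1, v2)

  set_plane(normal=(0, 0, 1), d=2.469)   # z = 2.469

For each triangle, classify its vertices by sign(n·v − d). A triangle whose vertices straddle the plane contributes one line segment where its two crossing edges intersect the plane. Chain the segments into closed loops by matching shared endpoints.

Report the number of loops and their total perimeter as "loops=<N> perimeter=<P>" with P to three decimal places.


Straddling triangles (8 of 16):
  (v1,v3,v2) [--+] → (0.206506, 0.206506, 2.469)–(0.29205, 0, 2.469)  len=0.2235
  (v3,v4,v2) [--+] → (0, 0.29205, 2.469)–(0.206506, 0.206506, 2.469)  len=0.2235
  (v4,v5,v2) [--+] → (-0.206506, 0.206506, 2.469)–(0, 0.29205, 2.469)  len=0.2235
  (v5,v6,v2) [--+] → (-0.29205, 0, 2.469)–(-0.206506, 0.206506, 2.469)  len=0.2235
  (v6,v7,v2) [--+] → (-0.206506, -0.206506, 2.469)–(-0.29205, 0, 2.469)  len=0.2235
  (v7,v8,v2) [--+] → (0, -0.29205, 2.469)–(-0.206506, -0.206506, 2.469)  len=0.2235
  (v8,v9,v2) [--+] → (0.206506, -0.206506, 2.469)–(0, -0.29205, 2.469)  len=0.2235
  (v9,v1,v2) [--+] → (0.29205, 0, 2.469)–(0.206506, -0.206506, 2.469)  len=0.2235

Chained into 1 loop(s):
  loop 1: 8 segments, perimeter = 1.7882
Total perimeter = 1.788

loops=1 perimeter=1.788


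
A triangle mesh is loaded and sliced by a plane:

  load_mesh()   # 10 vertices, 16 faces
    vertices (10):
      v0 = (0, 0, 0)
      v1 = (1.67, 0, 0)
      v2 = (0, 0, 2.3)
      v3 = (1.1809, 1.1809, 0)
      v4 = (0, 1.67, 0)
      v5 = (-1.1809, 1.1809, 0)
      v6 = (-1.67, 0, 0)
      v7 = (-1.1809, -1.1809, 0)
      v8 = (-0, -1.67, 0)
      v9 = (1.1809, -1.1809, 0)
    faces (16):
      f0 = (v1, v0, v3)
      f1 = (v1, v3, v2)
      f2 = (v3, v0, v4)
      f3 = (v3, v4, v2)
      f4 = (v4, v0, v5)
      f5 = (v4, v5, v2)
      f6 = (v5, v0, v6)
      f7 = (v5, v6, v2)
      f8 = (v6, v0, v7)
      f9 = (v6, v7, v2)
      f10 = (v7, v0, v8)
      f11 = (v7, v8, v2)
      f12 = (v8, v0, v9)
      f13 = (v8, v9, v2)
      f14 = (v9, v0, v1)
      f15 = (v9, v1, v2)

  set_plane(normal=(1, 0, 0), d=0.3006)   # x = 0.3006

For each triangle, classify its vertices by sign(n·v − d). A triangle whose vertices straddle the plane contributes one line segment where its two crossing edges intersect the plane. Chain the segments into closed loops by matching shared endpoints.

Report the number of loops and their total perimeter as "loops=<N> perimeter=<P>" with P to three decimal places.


Straddling triangles (8 of 16):
  (v1,v0,v3) [+-+] → (0.3006, 0, 0)–(0.3006, 0.3006, 0)  len=0.3006
  (v1,v3,v2) [++-] → (0.3006, 0.3006, 1.71453)–(0.3006, 0, 1.886)  len=0.3461
  (v3,v0,v4) [+--] → (0.3006, 0.3006, 0)–(0.3006, 1.5455, 0)  len=1.2449
  (v3,v4,v2) [+--] → (0.3006, 1.5455, 0)–(0.3006, 0.3006, 1.71453)  len=2.1188
  (v8,v0,v9) [--+] → (0.3006, -0.3006, 0)–(0.3006, -1.5455, 0)  len=1.2449
  (v8,v9,v2) [-+-] → (0.3006, -1.5455, 0)–(0.3006, -0.3006, 1.71453)  len=2.1188
  (v9,v0,v1) [+-+] → (0.3006, -0.3006, 0)–(0.3006, 0, 0)  len=0.3006
  (v9,v1,v2) [++-] → (0.3006, 0, 1.886)–(0.3006, -0.3006, 1.71453)  len=0.3461

Chained into 1 loop(s):
  loop 1: 8 segments, perimeter = 8.0208
Total perimeter = 8.021

loops=1 perimeter=8.021


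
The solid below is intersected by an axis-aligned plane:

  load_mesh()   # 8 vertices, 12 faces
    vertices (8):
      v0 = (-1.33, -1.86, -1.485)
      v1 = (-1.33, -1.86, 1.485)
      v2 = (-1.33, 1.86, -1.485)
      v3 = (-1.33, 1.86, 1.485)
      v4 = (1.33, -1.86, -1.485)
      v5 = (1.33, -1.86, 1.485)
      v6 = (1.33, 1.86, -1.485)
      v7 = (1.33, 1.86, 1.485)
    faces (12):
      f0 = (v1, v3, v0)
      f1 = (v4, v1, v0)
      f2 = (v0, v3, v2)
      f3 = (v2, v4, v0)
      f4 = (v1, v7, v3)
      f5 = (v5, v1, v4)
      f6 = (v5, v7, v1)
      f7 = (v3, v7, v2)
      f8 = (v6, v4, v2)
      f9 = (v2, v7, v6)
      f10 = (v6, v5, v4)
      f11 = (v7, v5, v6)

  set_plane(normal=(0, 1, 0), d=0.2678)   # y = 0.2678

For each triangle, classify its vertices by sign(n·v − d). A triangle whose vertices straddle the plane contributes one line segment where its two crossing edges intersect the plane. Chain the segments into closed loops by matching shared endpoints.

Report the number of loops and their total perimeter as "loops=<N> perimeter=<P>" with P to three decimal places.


loops=1 perimeter=11.260

Straddling triangles (8 of 12):
  (v1,v3,v0) [-+-] → (-1.33, 0.2678, 1.485)–(-1.33, 0.2678, 0.213808)  len=1.2712
  (v0,v3,v2) [-++] → (-1.33, 0.2678, 0.213808)–(-1.33, 0.2678, -1.485)  len=1.6988
  (v2,v4,v0) [+--] → (-0.191491, 0.2678, -1.485)–(-1.33, 0.2678, -1.485)  len=1.1385
  (v1,v7,v3) [-++] → (0.191491, 0.2678, 1.485)–(-1.33, 0.2678, 1.485)  len=1.5215
  (v5,v7,v1) [-+-] → (1.33, 0.2678, 1.485)–(0.191491, 0.2678, 1.485)  len=1.1385
  (v6,v4,v2) [+-+] → (1.33, 0.2678, -1.485)–(-0.191491, 0.2678, -1.485)  len=1.5215
  (v6,v5,v4) [+--] → (1.33, 0.2678, -0.213808)–(1.33, 0.2678, -1.485)  len=1.2712
  (v7,v5,v6) [+-+] → (1.33, 0.2678, 1.485)–(1.33, 0.2678, -0.213808)  len=1.6988

Chained into 1 loop(s):
  loop 1: 8 segments, perimeter = 11.2600
Total perimeter = 11.260


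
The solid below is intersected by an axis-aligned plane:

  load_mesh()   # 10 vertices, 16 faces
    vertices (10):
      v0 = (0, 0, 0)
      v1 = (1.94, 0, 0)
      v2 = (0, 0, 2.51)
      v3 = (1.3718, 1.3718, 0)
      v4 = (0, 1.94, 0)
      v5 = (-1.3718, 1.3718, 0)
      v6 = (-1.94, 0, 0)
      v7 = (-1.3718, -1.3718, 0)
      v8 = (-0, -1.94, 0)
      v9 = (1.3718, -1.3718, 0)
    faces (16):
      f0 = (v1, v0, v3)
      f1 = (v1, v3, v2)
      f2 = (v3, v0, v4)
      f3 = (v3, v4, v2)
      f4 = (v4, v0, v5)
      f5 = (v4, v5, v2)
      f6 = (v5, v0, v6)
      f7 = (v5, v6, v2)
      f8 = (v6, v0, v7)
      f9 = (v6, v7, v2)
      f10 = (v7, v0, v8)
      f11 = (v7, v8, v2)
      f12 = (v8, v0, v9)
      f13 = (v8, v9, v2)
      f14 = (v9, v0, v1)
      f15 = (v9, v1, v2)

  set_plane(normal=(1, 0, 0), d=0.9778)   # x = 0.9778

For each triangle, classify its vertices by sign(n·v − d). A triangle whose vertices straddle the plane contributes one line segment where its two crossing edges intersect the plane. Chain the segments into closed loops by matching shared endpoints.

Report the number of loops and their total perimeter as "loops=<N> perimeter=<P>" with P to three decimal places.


Straddling triangles (8 of 16):
  (v1,v0,v3) [+-+] → (0.9778, 0, 0)–(0.9778, 0.9778, 0)  len=0.9778
  (v1,v3,v2) [++-] → (0.9778, 0.9778, 0.720907)–(0.9778, 0, 1.24491)  len=1.1094
  (v3,v0,v4) [+--] → (0.9778, 0.9778, 0)–(0.9778, 1.53499, 0)  len=0.5572
  (v3,v4,v2) [+--] → (0.9778, 1.53499, 0)–(0.9778, 0.9778, 0.720907)  len=0.9111
  (v8,v0,v9) [--+] → (0.9778, -0.9778, 0)–(0.9778, -1.53499, 0)  len=0.5572
  (v8,v9,v2) [-+-] → (0.9778, -1.53499, 0)–(0.9778, -0.9778, 0.720907)  len=0.9111
  (v9,v0,v1) [+-+] → (0.9778, -0.9778, 0)–(0.9778, 0, 0)  len=0.9778
  (v9,v1,v2) [++-] → (0.9778, 0, 1.24491)–(0.9778, -0.9778, 0.720907)  len=1.1094

Chained into 1 loop(s):
  loop 1: 8 segments, perimeter = 7.1110
Total perimeter = 7.111

loops=1 perimeter=7.111


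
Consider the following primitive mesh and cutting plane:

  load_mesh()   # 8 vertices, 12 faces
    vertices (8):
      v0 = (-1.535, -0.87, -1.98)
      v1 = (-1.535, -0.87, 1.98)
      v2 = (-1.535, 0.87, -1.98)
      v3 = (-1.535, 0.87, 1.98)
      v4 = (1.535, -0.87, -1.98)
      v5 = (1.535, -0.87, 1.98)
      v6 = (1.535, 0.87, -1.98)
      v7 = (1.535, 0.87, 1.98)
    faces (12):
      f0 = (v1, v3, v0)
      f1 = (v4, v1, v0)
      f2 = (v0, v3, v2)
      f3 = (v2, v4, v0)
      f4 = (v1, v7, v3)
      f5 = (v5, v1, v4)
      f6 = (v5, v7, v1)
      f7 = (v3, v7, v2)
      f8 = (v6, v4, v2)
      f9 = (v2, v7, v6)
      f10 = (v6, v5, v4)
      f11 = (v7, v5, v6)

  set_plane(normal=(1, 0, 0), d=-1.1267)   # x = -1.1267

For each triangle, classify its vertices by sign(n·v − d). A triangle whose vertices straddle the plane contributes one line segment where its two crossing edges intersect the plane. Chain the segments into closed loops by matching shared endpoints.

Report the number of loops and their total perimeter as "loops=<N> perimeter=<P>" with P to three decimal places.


Straddling triangles (8 of 12):
  (v4,v1,v0) [+--] → (-1.1267, -0.87, 1.45333)–(-1.1267, -0.87, -1.98)  len=3.4333
  (v2,v4,v0) [-+-] → (-1.1267, 0.638586, -1.98)–(-1.1267, -0.87, -1.98)  len=1.5086
  (v1,v7,v3) [-+-] → (-1.1267, -0.638586, 1.98)–(-1.1267, 0.87, 1.98)  len=1.5086
  (v5,v1,v4) [+-+] → (-1.1267, -0.87, 1.98)–(-1.1267, -0.87, 1.45333)  len=0.5267
  (v5,v7,v1) [++-] → (-1.1267, -0.638586, 1.98)–(-1.1267, -0.87, 1.98)  len=0.2314
  (v3,v7,v2) [-+-] → (-1.1267, 0.87, 1.98)–(-1.1267, 0.87, -1.45333)  len=3.4333
  (v6,v4,v2) [++-] → (-1.1267, 0.638586, -1.98)–(-1.1267, 0.87, -1.98)  len=0.2314
  (v2,v7,v6) [-++] → (-1.1267, 0.87, -1.45333)–(-1.1267, 0.87, -1.98)  len=0.5267

Chained into 1 loop(s):
  loop 1: 8 segments, perimeter = 11.4000
Total perimeter = 11.400

loops=1 perimeter=11.400


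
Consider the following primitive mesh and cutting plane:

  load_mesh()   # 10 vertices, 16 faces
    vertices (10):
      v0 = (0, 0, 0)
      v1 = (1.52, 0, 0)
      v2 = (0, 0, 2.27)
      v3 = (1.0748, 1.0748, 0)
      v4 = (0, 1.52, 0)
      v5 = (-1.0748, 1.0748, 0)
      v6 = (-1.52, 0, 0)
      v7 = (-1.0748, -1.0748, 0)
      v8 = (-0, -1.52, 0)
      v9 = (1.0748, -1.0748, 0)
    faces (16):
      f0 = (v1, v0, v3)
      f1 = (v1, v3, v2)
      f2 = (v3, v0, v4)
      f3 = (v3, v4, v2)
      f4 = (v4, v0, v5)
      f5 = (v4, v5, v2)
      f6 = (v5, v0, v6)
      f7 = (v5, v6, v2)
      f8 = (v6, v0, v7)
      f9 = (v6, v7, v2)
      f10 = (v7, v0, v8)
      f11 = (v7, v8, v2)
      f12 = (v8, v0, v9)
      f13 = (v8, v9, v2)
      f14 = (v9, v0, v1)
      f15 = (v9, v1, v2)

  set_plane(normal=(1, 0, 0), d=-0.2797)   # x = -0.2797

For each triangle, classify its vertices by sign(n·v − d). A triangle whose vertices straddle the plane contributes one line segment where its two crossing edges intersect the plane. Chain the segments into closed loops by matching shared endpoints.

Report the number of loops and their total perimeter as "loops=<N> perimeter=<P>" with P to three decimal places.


Straddling triangles (8 of 16):
  (v4,v0,v5) [++-] → (-0.2797, 0.2797, 0)–(-0.2797, 1.40414, 0)  len=1.1244
  (v4,v5,v2) [+-+] → (-0.2797, 1.40414, 0)–(-0.2797, 0.2797, 1.67927)  len=2.0210
  (v5,v0,v6) [-+-] → (-0.2797, 0.2797, 0)–(-0.2797, 0, 0)  len=0.2797
  (v5,v6,v2) [--+] → (-0.2797, 0, 1.85229)–(-0.2797, 0.2797, 1.67927)  len=0.3289
  (v6,v0,v7) [-+-] → (-0.2797, 0, 0)–(-0.2797, -0.2797, 0)  len=0.2797
  (v6,v7,v2) [--+] → (-0.2797, -0.2797, 1.67927)–(-0.2797, 0, 1.85229)  len=0.3289
  (v7,v0,v8) [-++] → (-0.2797, -0.2797, 0)–(-0.2797, -1.40414, 0)  len=1.1244
  (v7,v8,v2) [-++] → (-0.2797, -1.40414, 0)–(-0.2797, -0.2797, 1.67927)  len=2.0210

Chained into 1 loop(s):
  loop 1: 8 segments, perimeter = 7.5080
Total perimeter = 7.508

loops=1 perimeter=7.508


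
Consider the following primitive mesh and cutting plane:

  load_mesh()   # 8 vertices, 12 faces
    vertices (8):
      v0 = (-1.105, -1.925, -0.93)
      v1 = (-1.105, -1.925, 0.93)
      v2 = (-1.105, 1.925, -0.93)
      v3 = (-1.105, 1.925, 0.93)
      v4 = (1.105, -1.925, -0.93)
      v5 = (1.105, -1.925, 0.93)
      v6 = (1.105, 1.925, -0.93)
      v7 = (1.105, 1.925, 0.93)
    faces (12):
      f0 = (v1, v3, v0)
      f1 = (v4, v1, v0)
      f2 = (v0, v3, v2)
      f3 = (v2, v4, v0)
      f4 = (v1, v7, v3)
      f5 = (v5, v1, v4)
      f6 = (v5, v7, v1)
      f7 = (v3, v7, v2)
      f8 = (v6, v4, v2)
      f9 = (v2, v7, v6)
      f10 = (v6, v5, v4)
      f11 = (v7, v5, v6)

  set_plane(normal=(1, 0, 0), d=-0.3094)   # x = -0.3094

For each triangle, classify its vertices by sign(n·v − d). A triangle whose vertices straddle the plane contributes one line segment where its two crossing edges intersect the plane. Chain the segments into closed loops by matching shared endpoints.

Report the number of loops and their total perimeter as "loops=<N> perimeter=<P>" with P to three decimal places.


Straddling triangles (8 of 12):
  (v4,v1,v0) [+--] → (-0.3094, -1.925, 0.2604)–(-0.3094, -1.925, -0.93)  len=1.1904
  (v2,v4,v0) [-+-] → (-0.3094, 0.539, -0.93)–(-0.3094, -1.925, -0.93)  len=2.4640
  (v1,v7,v3) [-+-] → (-0.3094, -0.539, 0.93)–(-0.3094, 1.925, 0.93)  len=2.4640
  (v5,v1,v4) [+-+] → (-0.3094, -1.925, 0.93)–(-0.3094, -1.925, 0.2604)  len=0.6696
  (v5,v7,v1) [++-] → (-0.3094, -0.539, 0.93)–(-0.3094, -1.925, 0.93)  len=1.3860
  (v3,v7,v2) [-+-] → (-0.3094, 1.925, 0.93)–(-0.3094, 1.925, -0.2604)  len=1.1904
  (v6,v4,v2) [++-] → (-0.3094, 0.539, -0.93)–(-0.3094, 1.925, -0.93)  len=1.3860
  (v2,v7,v6) [-++] → (-0.3094, 1.925, -0.2604)–(-0.3094, 1.925, -0.93)  len=0.6696

Chained into 1 loop(s):
  loop 1: 8 segments, perimeter = 11.4200
Total perimeter = 11.420

loops=1 perimeter=11.420


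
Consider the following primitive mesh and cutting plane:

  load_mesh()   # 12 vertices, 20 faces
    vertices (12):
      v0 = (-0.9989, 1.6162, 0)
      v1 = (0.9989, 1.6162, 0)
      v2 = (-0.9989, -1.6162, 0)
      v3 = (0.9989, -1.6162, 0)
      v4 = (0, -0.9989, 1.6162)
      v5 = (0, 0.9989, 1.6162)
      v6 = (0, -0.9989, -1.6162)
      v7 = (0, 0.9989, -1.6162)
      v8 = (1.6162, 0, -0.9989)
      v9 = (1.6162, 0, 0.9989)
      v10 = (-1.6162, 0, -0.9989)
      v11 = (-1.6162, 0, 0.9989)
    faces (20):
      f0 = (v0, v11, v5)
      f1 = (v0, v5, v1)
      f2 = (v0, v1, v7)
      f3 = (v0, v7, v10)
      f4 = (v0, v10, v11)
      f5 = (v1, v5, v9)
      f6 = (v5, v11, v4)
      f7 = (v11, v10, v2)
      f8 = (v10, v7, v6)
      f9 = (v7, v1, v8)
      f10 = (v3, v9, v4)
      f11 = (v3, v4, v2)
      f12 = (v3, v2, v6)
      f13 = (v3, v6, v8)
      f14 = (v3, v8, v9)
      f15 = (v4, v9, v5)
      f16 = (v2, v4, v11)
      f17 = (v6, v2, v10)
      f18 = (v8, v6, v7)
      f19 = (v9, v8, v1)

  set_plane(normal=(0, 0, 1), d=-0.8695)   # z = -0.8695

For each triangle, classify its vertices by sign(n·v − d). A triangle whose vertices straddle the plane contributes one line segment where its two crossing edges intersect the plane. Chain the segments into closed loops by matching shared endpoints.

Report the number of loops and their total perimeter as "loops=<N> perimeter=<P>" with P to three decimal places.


Straddling triangles (10 of 20):
  (v0,v1,v7) [++-] → (0.461501, 1.2841, -0.8695)–(-0.461501, 1.2841, -0.8695)  len=0.9230
  (v0,v7,v10) [+--] → (-0.461501, 1.2841, -0.8695)–(-1.53623, 0.209367, -0.8695)  len=1.5199
  (v0,v10,v11) [+-+] → (-1.53623, 0.209367, -0.8695)–(-1.6162, 0, -0.8695)  len=0.2241
  (v11,v10,v2) [+-+] → (-1.6162, 0, -0.8695)–(-1.53623, -0.209367, -0.8695)  len=0.2241
  (v7,v1,v8) [-+-] → (0.461501, 1.2841, -0.8695)–(1.53623, 0.209367, -0.8695)  len=1.5199
  (v3,v2,v6) [++-] → (-0.461501, -1.2841, -0.8695)–(0.461501, -1.2841, -0.8695)  len=0.9230
  (v3,v6,v8) [+--] → (0.461501, -1.2841, -0.8695)–(1.53623, -0.209367, -0.8695)  len=1.5199
  (v3,v8,v9) [+-+] → (1.53623, -0.209367, -0.8695)–(1.6162, 0, -0.8695)  len=0.2241
  (v6,v2,v10) [-+-] → (-0.461501, -1.2841, -0.8695)–(-1.53623, -0.209367, -0.8695)  len=1.5199
  (v9,v8,v1) [+-+] → (1.6162, 0, -0.8695)–(1.53623, 0.209367, -0.8695)  len=0.2241

Chained into 1 loop(s):
  loop 1: 10 segments, perimeter = 8.8221
Total perimeter = 8.822

loops=1 perimeter=8.822


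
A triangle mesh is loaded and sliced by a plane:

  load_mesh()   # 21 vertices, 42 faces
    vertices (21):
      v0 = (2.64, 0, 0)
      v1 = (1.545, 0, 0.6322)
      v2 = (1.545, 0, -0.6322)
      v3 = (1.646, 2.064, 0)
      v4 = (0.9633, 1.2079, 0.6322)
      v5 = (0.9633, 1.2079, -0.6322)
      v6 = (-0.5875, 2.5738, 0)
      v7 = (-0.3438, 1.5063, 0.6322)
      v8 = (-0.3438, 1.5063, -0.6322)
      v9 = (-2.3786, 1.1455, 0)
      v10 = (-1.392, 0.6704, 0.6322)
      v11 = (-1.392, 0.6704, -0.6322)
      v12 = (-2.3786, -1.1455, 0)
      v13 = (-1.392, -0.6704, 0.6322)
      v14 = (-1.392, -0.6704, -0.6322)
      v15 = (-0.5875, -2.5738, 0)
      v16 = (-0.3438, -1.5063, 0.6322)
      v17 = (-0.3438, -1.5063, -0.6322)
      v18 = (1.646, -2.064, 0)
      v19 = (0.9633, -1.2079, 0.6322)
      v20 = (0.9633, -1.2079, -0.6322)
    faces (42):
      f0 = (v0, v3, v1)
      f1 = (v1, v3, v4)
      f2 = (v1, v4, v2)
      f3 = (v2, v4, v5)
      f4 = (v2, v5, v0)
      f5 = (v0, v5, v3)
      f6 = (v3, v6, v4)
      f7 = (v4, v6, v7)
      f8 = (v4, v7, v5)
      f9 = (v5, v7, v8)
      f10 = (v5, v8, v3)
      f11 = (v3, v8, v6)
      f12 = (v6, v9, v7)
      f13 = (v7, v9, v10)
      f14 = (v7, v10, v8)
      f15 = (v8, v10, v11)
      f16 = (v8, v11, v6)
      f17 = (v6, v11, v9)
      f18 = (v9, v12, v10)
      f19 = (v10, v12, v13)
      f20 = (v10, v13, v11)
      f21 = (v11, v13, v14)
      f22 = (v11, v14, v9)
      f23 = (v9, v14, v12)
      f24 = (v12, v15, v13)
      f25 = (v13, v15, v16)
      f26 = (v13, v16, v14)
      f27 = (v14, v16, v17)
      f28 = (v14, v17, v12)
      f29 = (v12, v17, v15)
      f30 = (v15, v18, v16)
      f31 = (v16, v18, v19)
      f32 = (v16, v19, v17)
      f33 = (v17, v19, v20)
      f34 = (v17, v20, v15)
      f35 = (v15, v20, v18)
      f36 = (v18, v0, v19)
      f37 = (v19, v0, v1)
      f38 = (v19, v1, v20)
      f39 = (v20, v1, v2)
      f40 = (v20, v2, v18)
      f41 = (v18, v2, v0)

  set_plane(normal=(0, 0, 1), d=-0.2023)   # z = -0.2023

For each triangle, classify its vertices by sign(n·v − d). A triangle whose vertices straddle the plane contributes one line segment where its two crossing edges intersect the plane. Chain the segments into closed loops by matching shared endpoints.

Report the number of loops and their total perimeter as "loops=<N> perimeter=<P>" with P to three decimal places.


Straddling triangles (28 of 42):
  (v1,v4,v2) [++-] → (1.34722, 0.41069, -0.2023)–(1.545, 0, -0.2023)  len=0.4558
  (v2,v4,v5) [-+-] → (1.34722, 0.41069, -0.2023)–(0.9633, 1.2079, -0.2023)  len=0.8848
  (v2,v5,v0) [--+] → (2.10347, 0.38652, -0.2023)–(2.28961, 0, -0.2023)  len=0.4290
  (v0,v5,v3) [+-+] → (2.10347, 0.38652, -0.2023)–(1.42754, 1.79005, -0.2023)  len=1.5578
  (v4,v7,v5) [++-] → (0.518882, 1.30936, -0.2023)–(0.9633, 1.2079, -0.2023)  len=0.4559
  (v5,v7,v8) [-+-] → (0.518882, 1.30936, -0.2023)–(-0.3438, 1.5063, -0.2023)  len=0.8849
  (v5,v8,v3) [--+] → (1.00928, 1.88554, -0.2023)–(1.42754, 1.79005, -0.2023)  len=0.4290
  (v3,v8,v6) [+-+] → (1.00928, 1.88554, -0.2023)–(-0.509518, 2.23221, -0.2023)  len=1.5579
  (v7,v10,v8) [++-] → (-0.700191, 1.22209, -0.2023)–(-0.3438, 1.5063, -0.2023)  len=0.4558
  (v8,v10,v11) [-+-] → (-0.700191, 1.22209, -0.2023)–(-1.392, 0.6704, -0.2023)  len=0.8849
  (v8,v11,v6) [--+] → (-0.844935, 1.96472, -0.2023)–(-0.509518, 2.23221, -0.2023)  len=0.4290
  (v6,v11,v9) [+-+] → (-0.844935, 1.96472, -0.2023)–(-2.06289, 0.993471, -0.2023)  len=1.5578
  (v10,v13,v11) [++-] → (-1.392, 0.214524, -0.2023)–(-1.392, 0.6704, -0.2023)  len=0.4559
  (v11,v13,v14) [-+-] → (-1.392, 0.214524, -0.2023)–(-1.392, -0.6704, -0.2023)  len=0.8849
  (v11,v14,v9) [--+] → (-2.06289, 0.564423, -0.2023)–(-2.06289, 0.993471, -0.2023)  len=0.4290
  (v9,v14,v12) [+-+] → (-2.06289, 0.564423, -0.2023)–(-2.06289, -0.993471, -0.2023)  len=1.5579
  (v13,v16,v14) [++-] → (-1.03561, -0.954609, -0.2023)–(-1.392, -0.6704, -0.2023)  len=0.4558
  (v14,v16,v17) [-+-] → (-1.03561, -0.954609, -0.2023)–(-0.3438, -1.5063, -0.2023)  len=0.8849
  (v14,v17,v12) [--+] → (-1.72748, -1.26095, -0.2023)–(-2.06289, -0.993471, -0.2023)  len=0.4290
  (v12,v17,v15) [+-+] → (-1.72748, -1.26095, -0.2023)–(-0.509518, -2.23221, -0.2023)  len=1.5578
  (v16,v19,v17) [++-] → (0.100618, -1.40484, -0.2023)–(-0.3438, -1.5063, -0.2023)  len=0.4559
  (v17,v19,v20) [-+-] → (0.100618, -1.40484, -0.2023)–(0.9633, -1.2079, -0.2023)  len=0.8849
  (v17,v20,v15) [--+] → (-0.0912538, -2.13672, -0.2023)–(-0.509518, -2.23221, -0.2023)  len=0.4290
  (v15,v20,v18) [+-+] → (-0.0912538, -2.13672, -0.2023)–(1.42754, -1.79005, -0.2023)  len=1.5579
  (v19,v1,v20) [++-] → (1.16108, -0.79721, -0.2023)–(0.9633, -1.2079, -0.2023)  len=0.4558
  (v20,v1,v2) [-+-] → (1.16108, -0.79721, -0.2023)–(1.545, 0, -0.2023)  len=0.8848
  (v20,v2,v18) [--+] → (1.61368, -1.40353, -0.2023)–(1.42754, -1.79005, -0.2023)  len=0.4290
  (v18,v2,v0) [+-+] → (1.61368, -1.40353, -0.2023)–(2.28961, 0, -0.2023)  len=1.5578

Chained into 2 loop(s):
  loop 1: 14 segments, perimeter = 9.3850
  loop 2: 14 segments, perimeter = 13.9080
Total perimeter = 23.293

loops=2 perimeter=23.293


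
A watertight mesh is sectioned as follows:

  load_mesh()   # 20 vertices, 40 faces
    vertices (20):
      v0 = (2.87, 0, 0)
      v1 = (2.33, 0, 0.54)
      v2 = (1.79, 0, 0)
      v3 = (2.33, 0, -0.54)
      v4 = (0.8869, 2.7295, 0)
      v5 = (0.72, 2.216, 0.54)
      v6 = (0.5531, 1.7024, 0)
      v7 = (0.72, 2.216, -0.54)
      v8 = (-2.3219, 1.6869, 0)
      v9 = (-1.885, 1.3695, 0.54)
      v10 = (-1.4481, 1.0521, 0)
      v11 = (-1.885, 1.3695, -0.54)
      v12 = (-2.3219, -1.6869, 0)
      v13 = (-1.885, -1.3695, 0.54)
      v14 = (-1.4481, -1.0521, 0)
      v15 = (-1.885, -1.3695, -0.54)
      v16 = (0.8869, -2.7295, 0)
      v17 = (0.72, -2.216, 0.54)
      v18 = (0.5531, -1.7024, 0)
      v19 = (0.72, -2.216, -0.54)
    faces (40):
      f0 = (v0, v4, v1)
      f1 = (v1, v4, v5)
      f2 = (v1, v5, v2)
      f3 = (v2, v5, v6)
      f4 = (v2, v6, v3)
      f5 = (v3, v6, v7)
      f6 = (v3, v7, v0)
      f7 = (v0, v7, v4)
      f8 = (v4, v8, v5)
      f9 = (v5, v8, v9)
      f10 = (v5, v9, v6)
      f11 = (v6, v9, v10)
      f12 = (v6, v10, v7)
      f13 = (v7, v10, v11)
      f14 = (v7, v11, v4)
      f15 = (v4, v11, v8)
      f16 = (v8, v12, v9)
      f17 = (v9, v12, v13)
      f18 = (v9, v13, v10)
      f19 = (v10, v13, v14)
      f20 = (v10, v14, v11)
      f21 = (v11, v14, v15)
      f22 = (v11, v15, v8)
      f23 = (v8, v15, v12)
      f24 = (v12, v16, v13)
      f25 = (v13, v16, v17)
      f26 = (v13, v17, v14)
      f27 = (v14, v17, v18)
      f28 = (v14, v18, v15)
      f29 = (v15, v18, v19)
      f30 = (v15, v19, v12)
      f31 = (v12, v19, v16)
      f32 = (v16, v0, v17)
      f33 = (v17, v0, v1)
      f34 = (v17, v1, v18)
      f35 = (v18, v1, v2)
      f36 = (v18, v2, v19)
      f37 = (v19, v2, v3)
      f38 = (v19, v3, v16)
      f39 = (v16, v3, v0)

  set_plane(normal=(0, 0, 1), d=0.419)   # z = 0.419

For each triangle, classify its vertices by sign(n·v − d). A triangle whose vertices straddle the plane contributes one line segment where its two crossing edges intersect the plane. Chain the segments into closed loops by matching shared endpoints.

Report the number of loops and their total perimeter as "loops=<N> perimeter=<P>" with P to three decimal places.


loops=2 perimeter=27.391

Straddling triangles (20 of 40):
  (v0,v4,v1) [--+] → (2.00664, 0.61161, 0.419)–(2.451, 0, 0.419)  len=0.7560
  (v1,v4,v5) [+-+] → (2.00664, 0.61161, 0.419)–(0.757398, 2.33106, 0.419)  len=2.1254
  (v1,v5,v2) [++-] → (0.959759, 1.71945, 0.419)–(2.209, 0, 0.419)  len=2.1254
  (v2,v5,v6) [-+-] → (0.959759, 1.71945, 0.419)–(0.682602, 2.10092, 0.419)  len=0.4715
  (v4,v8,v5) [--+] → (0.0383891, 2.09744, 0.419)–(0.757398, 2.33106, 0.419)  len=0.7560
  (v5,v8,v9) [+-+] → (0.0383891, 2.09744, 0.419)–(-1.9829, 1.44062, 0.419)  len=2.1253
  (v5,v9,v6) [++-] → (-1.33868, 1.44409, 0.419)–(0.682602, 2.10092, 0.419)  len=2.1253
  (v6,v9,v10) [-+-] → (-1.33868, 1.44409, 0.419)–(-1.7871, 1.29838, 0.419)  len=0.4715
  (v8,v12,v9) [--+] → (-1.9829, 0.68464, 0.419)–(-1.9829, 1.44062, 0.419)  len=0.7560
  (v9,v12,v13) [+-+] → (-1.9829, 0.68464, 0.419)–(-1.9829, -1.44062, 0.419)  len=2.1253
  (v9,v13,v10) [++-] → (-1.7871, -0.826882, 0.419)–(-1.7871, 1.29838, 0.419)  len=2.1253
  (v10,v13,v14) [-+-] → (-1.7871, -0.826882, 0.419)–(-1.7871, -1.29838, 0.419)  len=0.4715
  (v12,v16,v13) [--+] → (-1.26389, -1.67424, 0.419)–(-1.9829, -1.44062, 0.419)  len=0.7560
  (v13,v16,v17) [+-+] → (-1.26389, -1.67424, 0.419)–(0.757398, -2.33106, 0.419)  len=2.1253
  (v13,v17,v14) [++-] → (0.234185, -1.9552, 0.419)–(-1.7871, -1.29838, 0.419)  len=2.1253
  (v14,v17,v18) [-+-] → (0.234185, -1.9552, 0.419)–(0.682602, -2.10092, 0.419)  len=0.4715
  (v16,v0,v17) [--+] → (1.20176, -1.71945, 0.419)–(0.757398, -2.33106, 0.419)  len=0.7560
  (v17,v0,v1) [+-+] → (1.20176, -1.71945, 0.419)–(2.451, 0, 0.419)  len=2.1254
  (v17,v1,v18) [++-] → (1.93184, -0.381464, 0.419)–(0.682602, -2.10092, 0.419)  len=2.1254
  (v18,v1,v2) [-+-] → (1.93184, -0.381464, 0.419)–(2.209, 0, 0.419)  len=0.4715

Chained into 2 loop(s):
  loop 1: 10 segments, perimeter = 14.4066
  loop 2: 10 segments, perimeter = 12.9842
Total perimeter = 27.391
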